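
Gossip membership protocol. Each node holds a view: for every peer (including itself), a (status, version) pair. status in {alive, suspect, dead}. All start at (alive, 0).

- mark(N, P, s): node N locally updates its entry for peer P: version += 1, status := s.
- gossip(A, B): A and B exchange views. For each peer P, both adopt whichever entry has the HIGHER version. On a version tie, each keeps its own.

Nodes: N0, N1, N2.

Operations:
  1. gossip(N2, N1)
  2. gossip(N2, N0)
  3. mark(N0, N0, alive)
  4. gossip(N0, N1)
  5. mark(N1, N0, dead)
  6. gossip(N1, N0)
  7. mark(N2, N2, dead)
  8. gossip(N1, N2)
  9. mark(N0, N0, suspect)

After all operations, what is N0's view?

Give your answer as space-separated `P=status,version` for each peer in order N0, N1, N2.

Op 1: gossip N2<->N1 -> N2.N0=(alive,v0) N2.N1=(alive,v0) N2.N2=(alive,v0) | N1.N0=(alive,v0) N1.N1=(alive,v0) N1.N2=(alive,v0)
Op 2: gossip N2<->N0 -> N2.N0=(alive,v0) N2.N1=(alive,v0) N2.N2=(alive,v0) | N0.N0=(alive,v0) N0.N1=(alive,v0) N0.N2=(alive,v0)
Op 3: N0 marks N0=alive -> (alive,v1)
Op 4: gossip N0<->N1 -> N0.N0=(alive,v1) N0.N1=(alive,v0) N0.N2=(alive,v0) | N1.N0=(alive,v1) N1.N1=(alive,v0) N1.N2=(alive,v0)
Op 5: N1 marks N0=dead -> (dead,v2)
Op 6: gossip N1<->N0 -> N1.N0=(dead,v2) N1.N1=(alive,v0) N1.N2=(alive,v0) | N0.N0=(dead,v2) N0.N1=(alive,v0) N0.N2=(alive,v0)
Op 7: N2 marks N2=dead -> (dead,v1)
Op 8: gossip N1<->N2 -> N1.N0=(dead,v2) N1.N1=(alive,v0) N1.N2=(dead,v1) | N2.N0=(dead,v2) N2.N1=(alive,v0) N2.N2=(dead,v1)
Op 9: N0 marks N0=suspect -> (suspect,v3)

Answer: N0=suspect,3 N1=alive,0 N2=alive,0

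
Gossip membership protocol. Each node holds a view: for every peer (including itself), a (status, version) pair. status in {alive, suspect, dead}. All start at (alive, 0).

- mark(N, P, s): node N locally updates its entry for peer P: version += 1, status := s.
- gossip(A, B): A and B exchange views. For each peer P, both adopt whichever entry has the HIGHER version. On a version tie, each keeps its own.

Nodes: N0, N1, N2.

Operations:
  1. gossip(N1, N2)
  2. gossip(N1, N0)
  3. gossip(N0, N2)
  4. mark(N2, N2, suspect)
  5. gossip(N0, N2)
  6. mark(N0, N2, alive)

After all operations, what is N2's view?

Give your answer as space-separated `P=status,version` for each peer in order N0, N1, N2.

Answer: N0=alive,0 N1=alive,0 N2=suspect,1

Derivation:
Op 1: gossip N1<->N2 -> N1.N0=(alive,v0) N1.N1=(alive,v0) N1.N2=(alive,v0) | N2.N0=(alive,v0) N2.N1=(alive,v0) N2.N2=(alive,v0)
Op 2: gossip N1<->N0 -> N1.N0=(alive,v0) N1.N1=(alive,v0) N1.N2=(alive,v0) | N0.N0=(alive,v0) N0.N1=(alive,v0) N0.N2=(alive,v0)
Op 3: gossip N0<->N2 -> N0.N0=(alive,v0) N0.N1=(alive,v0) N0.N2=(alive,v0) | N2.N0=(alive,v0) N2.N1=(alive,v0) N2.N2=(alive,v0)
Op 4: N2 marks N2=suspect -> (suspect,v1)
Op 5: gossip N0<->N2 -> N0.N0=(alive,v0) N0.N1=(alive,v0) N0.N2=(suspect,v1) | N2.N0=(alive,v0) N2.N1=(alive,v0) N2.N2=(suspect,v1)
Op 6: N0 marks N2=alive -> (alive,v2)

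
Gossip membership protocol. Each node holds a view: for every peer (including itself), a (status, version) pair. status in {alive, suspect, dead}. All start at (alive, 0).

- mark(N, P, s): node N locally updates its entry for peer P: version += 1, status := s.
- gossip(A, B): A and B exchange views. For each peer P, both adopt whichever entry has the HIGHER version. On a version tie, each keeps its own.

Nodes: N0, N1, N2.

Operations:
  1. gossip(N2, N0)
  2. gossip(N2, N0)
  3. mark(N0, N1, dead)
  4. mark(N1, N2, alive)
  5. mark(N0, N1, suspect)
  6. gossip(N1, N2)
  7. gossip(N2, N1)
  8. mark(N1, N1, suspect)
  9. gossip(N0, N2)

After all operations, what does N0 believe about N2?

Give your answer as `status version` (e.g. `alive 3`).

Op 1: gossip N2<->N0 -> N2.N0=(alive,v0) N2.N1=(alive,v0) N2.N2=(alive,v0) | N0.N0=(alive,v0) N0.N1=(alive,v0) N0.N2=(alive,v0)
Op 2: gossip N2<->N0 -> N2.N0=(alive,v0) N2.N1=(alive,v0) N2.N2=(alive,v0) | N0.N0=(alive,v0) N0.N1=(alive,v0) N0.N2=(alive,v0)
Op 3: N0 marks N1=dead -> (dead,v1)
Op 4: N1 marks N2=alive -> (alive,v1)
Op 5: N0 marks N1=suspect -> (suspect,v2)
Op 6: gossip N1<->N2 -> N1.N0=(alive,v0) N1.N1=(alive,v0) N1.N2=(alive,v1) | N2.N0=(alive,v0) N2.N1=(alive,v0) N2.N2=(alive,v1)
Op 7: gossip N2<->N1 -> N2.N0=(alive,v0) N2.N1=(alive,v0) N2.N2=(alive,v1) | N1.N0=(alive,v0) N1.N1=(alive,v0) N1.N2=(alive,v1)
Op 8: N1 marks N1=suspect -> (suspect,v1)
Op 9: gossip N0<->N2 -> N0.N0=(alive,v0) N0.N1=(suspect,v2) N0.N2=(alive,v1) | N2.N0=(alive,v0) N2.N1=(suspect,v2) N2.N2=(alive,v1)

Answer: alive 1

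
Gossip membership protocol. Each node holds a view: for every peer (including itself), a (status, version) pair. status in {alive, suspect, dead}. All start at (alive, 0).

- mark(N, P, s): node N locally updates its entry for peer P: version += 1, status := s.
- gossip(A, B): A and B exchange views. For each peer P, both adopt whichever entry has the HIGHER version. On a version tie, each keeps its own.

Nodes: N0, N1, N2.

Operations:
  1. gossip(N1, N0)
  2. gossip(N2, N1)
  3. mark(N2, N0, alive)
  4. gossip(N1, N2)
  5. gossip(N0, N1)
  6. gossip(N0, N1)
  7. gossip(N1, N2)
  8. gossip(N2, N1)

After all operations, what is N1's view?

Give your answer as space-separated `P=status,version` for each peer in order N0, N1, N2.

Answer: N0=alive,1 N1=alive,0 N2=alive,0

Derivation:
Op 1: gossip N1<->N0 -> N1.N0=(alive,v0) N1.N1=(alive,v0) N1.N2=(alive,v0) | N0.N0=(alive,v0) N0.N1=(alive,v0) N0.N2=(alive,v0)
Op 2: gossip N2<->N1 -> N2.N0=(alive,v0) N2.N1=(alive,v0) N2.N2=(alive,v0) | N1.N0=(alive,v0) N1.N1=(alive,v0) N1.N2=(alive,v0)
Op 3: N2 marks N0=alive -> (alive,v1)
Op 4: gossip N1<->N2 -> N1.N0=(alive,v1) N1.N1=(alive,v0) N1.N2=(alive,v0) | N2.N0=(alive,v1) N2.N1=(alive,v0) N2.N2=(alive,v0)
Op 5: gossip N0<->N1 -> N0.N0=(alive,v1) N0.N1=(alive,v0) N0.N2=(alive,v0) | N1.N0=(alive,v1) N1.N1=(alive,v0) N1.N2=(alive,v0)
Op 6: gossip N0<->N1 -> N0.N0=(alive,v1) N0.N1=(alive,v0) N0.N2=(alive,v0) | N1.N0=(alive,v1) N1.N1=(alive,v0) N1.N2=(alive,v0)
Op 7: gossip N1<->N2 -> N1.N0=(alive,v1) N1.N1=(alive,v0) N1.N2=(alive,v0) | N2.N0=(alive,v1) N2.N1=(alive,v0) N2.N2=(alive,v0)
Op 8: gossip N2<->N1 -> N2.N0=(alive,v1) N2.N1=(alive,v0) N2.N2=(alive,v0) | N1.N0=(alive,v1) N1.N1=(alive,v0) N1.N2=(alive,v0)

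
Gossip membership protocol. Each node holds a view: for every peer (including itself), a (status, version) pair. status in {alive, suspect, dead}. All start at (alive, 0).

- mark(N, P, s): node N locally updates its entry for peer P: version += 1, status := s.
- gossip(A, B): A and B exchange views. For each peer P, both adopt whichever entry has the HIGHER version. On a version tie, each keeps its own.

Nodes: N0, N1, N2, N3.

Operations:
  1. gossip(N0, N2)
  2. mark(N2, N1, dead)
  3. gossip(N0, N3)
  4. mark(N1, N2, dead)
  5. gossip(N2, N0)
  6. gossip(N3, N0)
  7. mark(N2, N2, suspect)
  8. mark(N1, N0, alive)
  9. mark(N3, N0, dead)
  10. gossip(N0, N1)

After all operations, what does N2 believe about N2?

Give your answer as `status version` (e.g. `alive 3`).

Answer: suspect 1

Derivation:
Op 1: gossip N0<->N2 -> N0.N0=(alive,v0) N0.N1=(alive,v0) N0.N2=(alive,v0) N0.N3=(alive,v0) | N2.N0=(alive,v0) N2.N1=(alive,v0) N2.N2=(alive,v0) N2.N3=(alive,v0)
Op 2: N2 marks N1=dead -> (dead,v1)
Op 3: gossip N0<->N3 -> N0.N0=(alive,v0) N0.N1=(alive,v0) N0.N2=(alive,v0) N0.N3=(alive,v0) | N3.N0=(alive,v0) N3.N1=(alive,v0) N3.N2=(alive,v0) N3.N3=(alive,v0)
Op 4: N1 marks N2=dead -> (dead,v1)
Op 5: gossip N2<->N0 -> N2.N0=(alive,v0) N2.N1=(dead,v1) N2.N2=(alive,v0) N2.N3=(alive,v0) | N0.N0=(alive,v0) N0.N1=(dead,v1) N0.N2=(alive,v0) N0.N3=(alive,v0)
Op 6: gossip N3<->N0 -> N3.N0=(alive,v0) N3.N1=(dead,v1) N3.N2=(alive,v0) N3.N3=(alive,v0) | N0.N0=(alive,v0) N0.N1=(dead,v1) N0.N2=(alive,v0) N0.N3=(alive,v0)
Op 7: N2 marks N2=suspect -> (suspect,v1)
Op 8: N1 marks N0=alive -> (alive,v1)
Op 9: N3 marks N0=dead -> (dead,v1)
Op 10: gossip N0<->N1 -> N0.N0=(alive,v1) N0.N1=(dead,v1) N0.N2=(dead,v1) N0.N3=(alive,v0) | N1.N0=(alive,v1) N1.N1=(dead,v1) N1.N2=(dead,v1) N1.N3=(alive,v0)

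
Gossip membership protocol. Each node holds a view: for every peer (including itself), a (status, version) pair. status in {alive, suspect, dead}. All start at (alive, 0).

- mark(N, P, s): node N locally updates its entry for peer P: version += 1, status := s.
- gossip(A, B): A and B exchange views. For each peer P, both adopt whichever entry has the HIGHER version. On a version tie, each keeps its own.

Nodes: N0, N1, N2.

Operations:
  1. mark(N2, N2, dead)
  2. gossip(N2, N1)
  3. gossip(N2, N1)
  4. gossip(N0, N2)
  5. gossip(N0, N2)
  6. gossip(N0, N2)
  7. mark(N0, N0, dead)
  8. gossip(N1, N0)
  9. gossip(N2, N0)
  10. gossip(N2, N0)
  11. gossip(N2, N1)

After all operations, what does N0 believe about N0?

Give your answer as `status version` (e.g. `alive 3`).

Op 1: N2 marks N2=dead -> (dead,v1)
Op 2: gossip N2<->N1 -> N2.N0=(alive,v0) N2.N1=(alive,v0) N2.N2=(dead,v1) | N1.N0=(alive,v0) N1.N1=(alive,v0) N1.N2=(dead,v1)
Op 3: gossip N2<->N1 -> N2.N0=(alive,v0) N2.N1=(alive,v0) N2.N2=(dead,v1) | N1.N0=(alive,v0) N1.N1=(alive,v0) N1.N2=(dead,v1)
Op 4: gossip N0<->N2 -> N0.N0=(alive,v0) N0.N1=(alive,v0) N0.N2=(dead,v1) | N2.N0=(alive,v0) N2.N1=(alive,v0) N2.N2=(dead,v1)
Op 5: gossip N0<->N2 -> N0.N0=(alive,v0) N0.N1=(alive,v0) N0.N2=(dead,v1) | N2.N0=(alive,v0) N2.N1=(alive,v0) N2.N2=(dead,v1)
Op 6: gossip N0<->N2 -> N0.N0=(alive,v0) N0.N1=(alive,v0) N0.N2=(dead,v1) | N2.N0=(alive,v0) N2.N1=(alive,v0) N2.N2=(dead,v1)
Op 7: N0 marks N0=dead -> (dead,v1)
Op 8: gossip N1<->N0 -> N1.N0=(dead,v1) N1.N1=(alive,v0) N1.N2=(dead,v1) | N0.N0=(dead,v1) N0.N1=(alive,v0) N0.N2=(dead,v1)
Op 9: gossip N2<->N0 -> N2.N0=(dead,v1) N2.N1=(alive,v0) N2.N2=(dead,v1) | N0.N0=(dead,v1) N0.N1=(alive,v0) N0.N2=(dead,v1)
Op 10: gossip N2<->N0 -> N2.N0=(dead,v1) N2.N1=(alive,v0) N2.N2=(dead,v1) | N0.N0=(dead,v1) N0.N1=(alive,v0) N0.N2=(dead,v1)
Op 11: gossip N2<->N1 -> N2.N0=(dead,v1) N2.N1=(alive,v0) N2.N2=(dead,v1) | N1.N0=(dead,v1) N1.N1=(alive,v0) N1.N2=(dead,v1)

Answer: dead 1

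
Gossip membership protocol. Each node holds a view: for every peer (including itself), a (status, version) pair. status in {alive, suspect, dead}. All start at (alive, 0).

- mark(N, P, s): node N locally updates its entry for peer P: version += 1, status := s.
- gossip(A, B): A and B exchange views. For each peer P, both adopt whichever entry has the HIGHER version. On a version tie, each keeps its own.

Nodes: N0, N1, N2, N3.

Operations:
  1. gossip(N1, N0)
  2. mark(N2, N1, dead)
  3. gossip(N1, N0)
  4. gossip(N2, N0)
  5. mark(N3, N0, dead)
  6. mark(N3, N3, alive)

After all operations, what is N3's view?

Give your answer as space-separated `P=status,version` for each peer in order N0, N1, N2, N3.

Answer: N0=dead,1 N1=alive,0 N2=alive,0 N3=alive,1

Derivation:
Op 1: gossip N1<->N0 -> N1.N0=(alive,v0) N1.N1=(alive,v0) N1.N2=(alive,v0) N1.N3=(alive,v0) | N0.N0=(alive,v0) N0.N1=(alive,v0) N0.N2=(alive,v0) N0.N3=(alive,v0)
Op 2: N2 marks N1=dead -> (dead,v1)
Op 3: gossip N1<->N0 -> N1.N0=(alive,v0) N1.N1=(alive,v0) N1.N2=(alive,v0) N1.N3=(alive,v0) | N0.N0=(alive,v0) N0.N1=(alive,v0) N0.N2=(alive,v0) N0.N3=(alive,v0)
Op 4: gossip N2<->N0 -> N2.N0=(alive,v0) N2.N1=(dead,v1) N2.N2=(alive,v0) N2.N3=(alive,v0) | N0.N0=(alive,v0) N0.N1=(dead,v1) N0.N2=(alive,v0) N0.N3=(alive,v0)
Op 5: N3 marks N0=dead -> (dead,v1)
Op 6: N3 marks N3=alive -> (alive,v1)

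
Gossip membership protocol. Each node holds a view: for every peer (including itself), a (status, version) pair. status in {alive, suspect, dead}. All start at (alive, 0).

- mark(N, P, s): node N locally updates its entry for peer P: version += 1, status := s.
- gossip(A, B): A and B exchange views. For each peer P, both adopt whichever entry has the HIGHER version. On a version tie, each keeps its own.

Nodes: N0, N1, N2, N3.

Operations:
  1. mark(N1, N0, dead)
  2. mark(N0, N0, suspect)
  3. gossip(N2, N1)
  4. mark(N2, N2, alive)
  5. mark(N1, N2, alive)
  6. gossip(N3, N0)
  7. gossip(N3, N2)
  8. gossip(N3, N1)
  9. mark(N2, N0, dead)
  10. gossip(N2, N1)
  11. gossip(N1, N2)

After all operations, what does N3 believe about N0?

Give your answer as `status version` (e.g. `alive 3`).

Op 1: N1 marks N0=dead -> (dead,v1)
Op 2: N0 marks N0=suspect -> (suspect,v1)
Op 3: gossip N2<->N1 -> N2.N0=(dead,v1) N2.N1=(alive,v0) N2.N2=(alive,v0) N2.N3=(alive,v0) | N1.N0=(dead,v1) N1.N1=(alive,v0) N1.N2=(alive,v0) N1.N3=(alive,v0)
Op 4: N2 marks N2=alive -> (alive,v1)
Op 5: N1 marks N2=alive -> (alive,v1)
Op 6: gossip N3<->N0 -> N3.N0=(suspect,v1) N3.N1=(alive,v0) N3.N2=(alive,v0) N3.N3=(alive,v0) | N0.N0=(suspect,v1) N0.N1=(alive,v0) N0.N2=(alive,v0) N0.N3=(alive,v0)
Op 7: gossip N3<->N2 -> N3.N0=(suspect,v1) N3.N1=(alive,v0) N3.N2=(alive,v1) N3.N3=(alive,v0) | N2.N0=(dead,v1) N2.N1=(alive,v0) N2.N2=(alive,v1) N2.N3=(alive,v0)
Op 8: gossip N3<->N1 -> N3.N0=(suspect,v1) N3.N1=(alive,v0) N3.N2=(alive,v1) N3.N3=(alive,v0) | N1.N0=(dead,v1) N1.N1=(alive,v0) N1.N2=(alive,v1) N1.N3=(alive,v0)
Op 9: N2 marks N0=dead -> (dead,v2)
Op 10: gossip N2<->N1 -> N2.N0=(dead,v2) N2.N1=(alive,v0) N2.N2=(alive,v1) N2.N3=(alive,v0) | N1.N0=(dead,v2) N1.N1=(alive,v0) N1.N2=(alive,v1) N1.N3=(alive,v0)
Op 11: gossip N1<->N2 -> N1.N0=(dead,v2) N1.N1=(alive,v0) N1.N2=(alive,v1) N1.N3=(alive,v0) | N2.N0=(dead,v2) N2.N1=(alive,v0) N2.N2=(alive,v1) N2.N3=(alive,v0)

Answer: suspect 1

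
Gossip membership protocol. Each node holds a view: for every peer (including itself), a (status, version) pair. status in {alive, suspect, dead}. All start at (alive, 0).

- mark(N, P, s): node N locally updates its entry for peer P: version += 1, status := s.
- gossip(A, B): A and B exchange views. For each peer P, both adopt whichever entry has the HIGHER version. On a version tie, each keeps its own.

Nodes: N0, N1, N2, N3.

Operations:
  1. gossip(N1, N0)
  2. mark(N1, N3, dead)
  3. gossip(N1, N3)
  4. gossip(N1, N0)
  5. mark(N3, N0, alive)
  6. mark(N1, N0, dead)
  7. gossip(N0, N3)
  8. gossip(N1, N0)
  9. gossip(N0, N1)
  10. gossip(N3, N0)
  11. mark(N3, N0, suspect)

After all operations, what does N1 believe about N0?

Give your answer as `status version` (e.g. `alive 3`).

Op 1: gossip N1<->N0 -> N1.N0=(alive,v0) N1.N1=(alive,v0) N1.N2=(alive,v0) N1.N3=(alive,v0) | N0.N0=(alive,v0) N0.N1=(alive,v0) N0.N2=(alive,v0) N0.N3=(alive,v0)
Op 2: N1 marks N3=dead -> (dead,v1)
Op 3: gossip N1<->N3 -> N1.N0=(alive,v0) N1.N1=(alive,v0) N1.N2=(alive,v0) N1.N3=(dead,v1) | N3.N0=(alive,v0) N3.N1=(alive,v0) N3.N2=(alive,v0) N3.N3=(dead,v1)
Op 4: gossip N1<->N0 -> N1.N0=(alive,v0) N1.N1=(alive,v0) N1.N2=(alive,v0) N1.N3=(dead,v1) | N0.N0=(alive,v0) N0.N1=(alive,v0) N0.N2=(alive,v0) N0.N3=(dead,v1)
Op 5: N3 marks N0=alive -> (alive,v1)
Op 6: N1 marks N0=dead -> (dead,v1)
Op 7: gossip N0<->N3 -> N0.N0=(alive,v1) N0.N1=(alive,v0) N0.N2=(alive,v0) N0.N3=(dead,v1) | N3.N0=(alive,v1) N3.N1=(alive,v0) N3.N2=(alive,v0) N3.N3=(dead,v1)
Op 8: gossip N1<->N0 -> N1.N0=(dead,v1) N1.N1=(alive,v0) N1.N2=(alive,v0) N1.N3=(dead,v1) | N0.N0=(alive,v1) N0.N1=(alive,v0) N0.N2=(alive,v0) N0.N3=(dead,v1)
Op 9: gossip N0<->N1 -> N0.N0=(alive,v1) N0.N1=(alive,v0) N0.N2=(alive,v0) N0.N3=(dead,v1) | N1.N0=(dead,v1) N1.N1=(alive,v0) N1.N2=(alive,v0) N1.N3=(dead,v1)
Op 10: gossip N3<->N0 -> N3.N0=(alive,v1) N3.N1=(alive,v0) N3.N2=(alive,v0) N3.N3=(dead,v1) | N0.N0=(alive,v1) N0.N1=(alive,v0) N0.N2=(alive,v0) N0.N3=(dead,v1)
Op 11: N3 marks N0=suspect -> (suspect,v2)

Answer: dead 1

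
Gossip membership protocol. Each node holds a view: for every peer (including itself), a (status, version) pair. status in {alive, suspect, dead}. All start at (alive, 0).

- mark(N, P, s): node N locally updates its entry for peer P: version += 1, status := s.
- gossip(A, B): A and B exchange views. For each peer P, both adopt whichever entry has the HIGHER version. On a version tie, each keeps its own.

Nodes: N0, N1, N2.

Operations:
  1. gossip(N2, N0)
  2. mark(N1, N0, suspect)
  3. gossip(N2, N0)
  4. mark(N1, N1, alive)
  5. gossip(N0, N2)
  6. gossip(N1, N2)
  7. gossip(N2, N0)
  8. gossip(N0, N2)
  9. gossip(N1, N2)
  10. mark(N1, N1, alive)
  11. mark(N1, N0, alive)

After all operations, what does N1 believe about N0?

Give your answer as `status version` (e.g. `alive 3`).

Answer: alive 2

Derivation:
Op 1: gossip N2<->N0 -> N2.N0=(alive,v0) N2.N1=(alive,v0) N2.N2=(alive,v0) | N0.N0=(alive,v0) N0.N1=(alive,v0) N0.N2=(alive,v0)
Op 2: N1 marks N0=suspect -> (suspect,v1)
Op 3: gossip N2<->N0 -> N2.N0=(alive,v0) N2.N1=(alive,v0) N2.N2=(alive,v0) | N0.N0=(alive,v0) N0.N1=(alive,v0) N0.N2=(alive,v0)
Op 4: N1 marks N1=alive -> (alive,v1)
Op 5: gossip N0<->N2 -> N0.N0=(alive,v0) N0.N1=(alive,v0) N0.N2=(alive,v0) | N2.N0=(alive,v0) N2.N1=(alive,v0) N2.N2=(alive,v0)
Op 6: gossip N1<->N2 -> N1.N0=(suspect,v1) N1.N1=(alive,v1) N1.N2=(alive,v0) | N2.N0=(suspect,v1) N2.N1=(alive,v1) N2.N2=(alive,v0)
Op 7: gossip N2<->N0 -> N2.N0=(suspect,v1) N2.N1=(alive,v1) N2.N2=(alive,v0) | N0.N0=(suspect,v1) N0.N1=(alive,v1) N0.N2=(alive,v0)
Op 8: gossip N0<->N2 -> N0.N0=(suspect,v1) N0.N1=(alive,v1) N0.N2=(alive,v0) | N2.N0=(suspect,v1) N2.N1=(alive,v1) N2.N2=(alive,v0)
Op 9: gossip N1<->N2 -> N1.N0=(suspect,v1) N1.N1=(alive,v1) N1.N2=(alive,v0) | N2.N0=(suspect,v1) N2.N1=(alive,v1) N2.N2=(alive,v0)
Op 10: N1 marks N1=alive -> (alive,v2)
Op 11: N1 marks N0=alive -> (alive,v2)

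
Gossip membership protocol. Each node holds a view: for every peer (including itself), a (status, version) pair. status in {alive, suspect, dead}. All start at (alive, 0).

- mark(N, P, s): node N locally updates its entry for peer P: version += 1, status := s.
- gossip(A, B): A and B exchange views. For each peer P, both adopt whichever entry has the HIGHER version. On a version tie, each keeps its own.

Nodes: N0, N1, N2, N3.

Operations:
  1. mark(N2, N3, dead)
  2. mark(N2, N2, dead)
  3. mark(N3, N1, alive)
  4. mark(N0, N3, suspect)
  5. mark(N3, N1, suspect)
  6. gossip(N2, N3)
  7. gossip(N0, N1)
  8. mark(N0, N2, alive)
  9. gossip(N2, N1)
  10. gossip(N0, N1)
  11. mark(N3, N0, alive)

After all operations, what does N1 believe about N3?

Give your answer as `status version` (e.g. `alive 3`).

Op 1: N2 marks N3=dead -> (dead,v1)
Op 2: N2 marks N2=dead -> (dead,v1)
Op 3: N3 marks N1=alive -> (alive,v1)
Op 4: N0 marks N3=suspect -> (suspect,v1)
Op 5: N3 marks N1=suspect -> (suspect,v2)
Op 6: gossip N2<->N3 -> N2.N0=(alive,v0) N2.N1=(suspect,v2) N2.N2=(dead,v1) N2.N3=(dead,v1) | N3.N0=(alive,v0) N3.N1=(suspect,v2) N3.N2=(dead,v1) N3.N3=(dead,v1)
Op 7: gossip N0<->N1 -> N0.N0=(alive,v0) N0.N1=(alive,v0) N0.N2=(alive,v0) N0.N3=(suspect,v1) | N1.N0=(alive,v0) N1.N1=(alive,v0) N1.N2=(alive,v0) N1.N3=(suspect,v1)
Op 8: N0 marks N2=alive -> (alive,v1)
Op 9: gossip N2<->N1 -> N2.N0=(alive,v0) N2.N1=(suspect,v2) N2.N2=(dead,v1) N2.N3=(dead,v1) | N1.N0=(alive,v0) N1.N1=(suspect,v2) N1.N2=(dead,v1) N1.N3=(suspect,v1)
Op 10: gossip N0<->N1 -> N0.N0=(alive,v0) N0.N1=(suspect,v2) N0.N2=(alive,v1) N0.N3=(suspect,v1) | N1.N0=(alive,v0) N1.N1=(suspect,v2) N1.N2=(dead,v1) N1.N3=(suspect,v1)
Op 11: N3 marks N0=alive -> (alive,v1)

Answer: suspect 1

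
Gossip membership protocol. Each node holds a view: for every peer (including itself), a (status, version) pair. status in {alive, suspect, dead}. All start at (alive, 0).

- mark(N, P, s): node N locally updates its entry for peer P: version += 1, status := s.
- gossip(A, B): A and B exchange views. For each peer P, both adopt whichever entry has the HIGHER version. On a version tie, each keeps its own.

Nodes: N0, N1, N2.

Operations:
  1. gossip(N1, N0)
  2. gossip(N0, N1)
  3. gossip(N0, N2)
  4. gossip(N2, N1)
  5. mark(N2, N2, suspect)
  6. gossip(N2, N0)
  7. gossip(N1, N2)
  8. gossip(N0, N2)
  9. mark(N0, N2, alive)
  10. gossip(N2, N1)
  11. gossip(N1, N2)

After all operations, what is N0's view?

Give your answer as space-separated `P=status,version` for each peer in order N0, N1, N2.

Op 1: gossip N1<->N0 -> N1.N0=(alive,v0) N1.N1=(alive,v0) N1.N2=(alive,v0) | N0.N0=(alive,v0) N0.N1=(alive,v0) N0.N2=(alive,v0)
Op 2: gossip N0<->N1 -> N0.N0=(alive,v0) N0.N1=(alive,v0) N0.N2=(alive,v0) | N1.N0=(alive,v0) N1.N1=(alive,v0) N1.N2=(alive,v0)
Op 3: gossip N0<->N2 -> N0.N0=(alive,v0) N0.N1=(alive,v0) N0.N2=(alive,v0) | N2.N0=(alive,v0) N2.N1=(alive,v0) N2.N2=(alive,v0)
Op 4: gossip N2<->N1 -> N2.N0=(alive,v0) N2.N1=(alive,v0) N2.N2=(alive,v0) | N1.N0=(alive,v0) N1.N1=(alive,v0) N1.N2=(alive,v0)
Op 5: N2 marks N2=suspect -> (suspect,v1)
Op 6: gossip N2<->N0 -> N2.N0=(alive,v0) N2.N1=(alive,v0) N2.N2=(suspect,v1) | N0.N0=(alive,v0) N0.N1=(alive,v0) N0.N2=(suspect,v1)
Op 7: gossip N1<->N2 -> N1.N0=(alive,v0) N1.N1=(alive,v0) N1.N2=(suspect,v1) | N2.N0=(alive,v0) N2.N1=(alive,v0) N2.N2=(suspect,v1)
Op 8: gossip N0<->N2 -> N0.N0=(alive,v0) N0.N1=(alive,v0) N0.N2=(suspect,v1) | N2.N0=(alive,v0) N2.N1=(alive,v0) N2.N2=(suspect,v1)
Op 9: N0 marks N2=alive -> (alive,v2)
Op 10: gossip N2<->N1 -> N2.N0=(alive,v0) N2.N1=(alive,v0) N2.N2=(suspect,v1) | N1.N0=(alive,v0) N1.N1=(alive,v0) N1.N2=(suspect,v1)
Op 11: gossip N1<->N2 -> N1.N0=(alive,v0) N1.N1=(alive,v0) N1.N2=(suspect,v1) | N2.N0=(alive,v0) N2.N1=(alive,v0) N2.N2=(suspect,v1)

Answer: N0=alive,0 N1=alive,0 N2=alive,2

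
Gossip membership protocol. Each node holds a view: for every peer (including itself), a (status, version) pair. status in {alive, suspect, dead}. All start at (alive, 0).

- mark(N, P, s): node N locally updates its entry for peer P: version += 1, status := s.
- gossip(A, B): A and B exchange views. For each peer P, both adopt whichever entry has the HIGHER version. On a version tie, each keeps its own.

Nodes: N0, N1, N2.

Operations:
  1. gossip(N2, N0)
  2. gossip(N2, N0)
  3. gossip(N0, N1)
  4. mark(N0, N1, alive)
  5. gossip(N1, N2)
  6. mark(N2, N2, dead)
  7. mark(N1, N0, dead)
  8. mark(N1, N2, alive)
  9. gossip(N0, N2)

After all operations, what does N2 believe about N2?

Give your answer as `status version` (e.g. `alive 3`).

Answer: dead 1

Derivation:
Op 1: gossip N2<->N0 -> N2.N0=(alive,v0) N2.N1=(alive,v0) N2.N2=(alive,v0) | N0.N0=(alive,v0) N0.N1=(alive,v0) N0.N2=(alive,v0)
Op 2: gossip N2<->N0 -> N2.N0=(alive,v0) N2.N1=(alive,v0) N2.N2=(alive,v0) | N0.N0=(alive,v0) N0.N1=(alive,v0) N0.N2=(alive,v0)
Op 3: gossip N0<->N1 -> N0.N0=(alive,v0) N0.N1=(alive,v0) N0.N2=(alive,v0) | N1.N0=(alive,v0) N1.N1=(alive,v0) N1.N2=(alive,v0)
Op 4: N0 marks N1=alive -> (alive,v1)
Op 5: gossip N1<->N2 -> N1.N0=(alive,v0) N1.N1=(alive,v0) N1.N2=(alive,v0) | N2.N0=(alive,v0) N2.N1=(alive,v0) N2.N2=(alive,v0)
Op 6: N2 marks N2=dead -> (dead,v1)
Op 7: N1 marks N0=dead -> (dead,v1)
Op 8: N1 marks N2=alive -> (alive,v1)
Op 9: gossip N0<->N2 -> N0.N0=(alive,v0) N0.N1=(alive,v1) N0.N2=(dead,v1) | N2.N0=(alive,v0) N2.N1=(alive,v1) N2.N2=(dead,v1)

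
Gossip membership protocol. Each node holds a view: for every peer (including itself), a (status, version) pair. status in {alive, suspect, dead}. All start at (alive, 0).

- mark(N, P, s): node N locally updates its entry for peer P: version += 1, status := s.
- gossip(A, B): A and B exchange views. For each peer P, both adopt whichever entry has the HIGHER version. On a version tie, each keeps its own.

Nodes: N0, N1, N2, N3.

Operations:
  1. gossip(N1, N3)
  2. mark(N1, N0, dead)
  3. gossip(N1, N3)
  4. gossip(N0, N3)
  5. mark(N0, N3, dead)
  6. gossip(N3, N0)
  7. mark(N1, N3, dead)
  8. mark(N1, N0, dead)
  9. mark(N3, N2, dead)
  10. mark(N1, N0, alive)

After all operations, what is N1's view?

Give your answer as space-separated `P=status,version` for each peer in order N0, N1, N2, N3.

Answer: N0=alive,3 N1=alive,0 N2=alive,0 N3=dead,1

Derivation:
Op 1: gossip N1<->N3 -> N1.N0=(alive,v0) N1.N1=(alive,v0) N1.N2=(alive,v0) N1.N3=(alive,v0) | N3.N0=(alive,v0) N3.N1=(alive,v0) N3.N2=(alive,v0) N3.N3=(alive,v0)
Op 2: N1 marks N0=dead -> (dead,v1)
Op 3: gossip N1<->N3 -> N1.N0=(dead,v1) N1.N1=(alive,v0) N1.N2=(alive,v0) N1.N3=(alive,v0) | N3.N0=(dead,v1) N3.N1=(alive,v0) N3.N2=(alive,v0) N3.N3=(alive,v0)
Op 4: gossip N0<->N3 -> N0.N0=(dead,v1) N0.N1=(alive,v0) N0.N2=(alive,v0) N0.N3=(alive,v0) | N3.N0=(dead,v1) N3.N1=(alive,v0) N3.N2=(alive,v0) N3.N3=(alive,v0)
Op 5: N0 marks N3=dead -> (dead,v1)
Op 6: gossip N3<->N0 -> N3.N0=(dead,v1) N3.N1=(alive,v0) N3.N2=(alive,v0) N3.N3=(dead,v1) | N0.N0=(dead,v1) N0.N1=(alive,v0) N0.N2=(alive,v0) N0.N3=(dead,v1)
Op 7: N1 marks N3=dead -> (dead,v1)
Op 8: N1 marks N0=dead -> (dead,v2)
Op 9: N3 marks N2=dead -> (dead,v1)
Op 10: N1 marks N0=alive -> (alive,v3)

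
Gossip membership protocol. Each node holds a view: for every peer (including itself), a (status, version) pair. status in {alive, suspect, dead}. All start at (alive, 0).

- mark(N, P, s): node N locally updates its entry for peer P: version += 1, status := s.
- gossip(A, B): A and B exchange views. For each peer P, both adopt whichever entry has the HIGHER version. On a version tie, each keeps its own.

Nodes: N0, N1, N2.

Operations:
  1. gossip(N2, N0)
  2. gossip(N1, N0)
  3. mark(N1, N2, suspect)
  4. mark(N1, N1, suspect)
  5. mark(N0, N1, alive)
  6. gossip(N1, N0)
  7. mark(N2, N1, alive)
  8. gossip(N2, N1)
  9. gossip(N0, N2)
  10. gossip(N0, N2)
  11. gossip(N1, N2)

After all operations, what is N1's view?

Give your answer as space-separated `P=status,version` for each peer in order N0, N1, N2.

Op 1: gossip N2<->N0 -> N2.N0=(alive,v0) N2.N1=(alive,v0) N2.N2=(alive,v0) | N0.N0=(alive,v0) N0.N1=(alive,v0) N0.N2=(alive,v0)
Op 2: gossip N1<->N0 -> N1.N0=(alive,v0) N1.N1=(alive,v0) N1.N2=(alive,v0) | N0.N0=(alive,v0) N0.N1=(alive,v0) N0.N2=(alive,v0)
Op 3: N1 marks N2=suspect -> (suspect,v1)
Op 4: N1 marks N1=suspect -> (suspect,v1)
Op 5: N0 marks N1=alive -> (alive,v1)
Op 6: gossip N1<->N0 -> N1.N0=(alive,v0) N1.N1=(suspect,v1) N1.N2=(suspect,v1) | N0.N0=(alive,v0) N0.N1=(alive,v1) N0.N2=(suspect,v1)
Op 7: N2 marks N1=alive -> (alive,v1)
Op 8: gossip N2<->N1 -> N2.N0=(alive,v0) N2.N1=(alive,v1) N2.N2=(suspect,v1) | N1.N0=(alive,v0) N1.N1=(suspect,v1) N1.N2=(suspect,v1)
Op 9: gossip N0<->N2 -> N0.N0=(alive,v0) N0.N1=(alive,v1) N0.N2=(suspect,v1) | N2.N0=(alive,v0) N2.N1=(alive,v1) N2.N2=(suspect,v1)
Op 10: gossip N0<->N2 -> N0.N0=(alive,v0) N0.N1=(alive,v1) N0.N2=(suspect,v1) | N2.N0=(alive,v0) N2.N1=(alive,v1) N2.N2=(suspect,v1)
Op 11: gossip N1<->N2 -> N1.N0=(alive,v0) N1.N1=(suspect,v1) N1.N2=(suspect,v1) | N2.N0=(alive,v0) N2.N1=(alive,v1) N2.N2=(suspect,v1)

Answer: N0=alive,0 N1=suspect,1 N2=suspect,1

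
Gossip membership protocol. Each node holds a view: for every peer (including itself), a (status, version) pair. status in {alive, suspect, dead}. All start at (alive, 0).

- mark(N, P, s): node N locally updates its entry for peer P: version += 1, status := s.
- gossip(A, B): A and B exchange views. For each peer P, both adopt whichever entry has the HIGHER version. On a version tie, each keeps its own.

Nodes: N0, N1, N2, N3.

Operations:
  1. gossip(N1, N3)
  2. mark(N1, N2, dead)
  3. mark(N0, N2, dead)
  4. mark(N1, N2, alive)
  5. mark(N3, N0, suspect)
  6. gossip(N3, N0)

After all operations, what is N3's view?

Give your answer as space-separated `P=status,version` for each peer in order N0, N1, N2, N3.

Op 1: gossip N1<->N3 -> N1.N0=(alive,v0) N1.N1=(alive,v0) N1.N2=(alive,v0) N1.N3=(alive,v0) | N3.N0=(alive,v0) N3.N1=(alive,v0) N3.N2=(alive,v0) N3.N3=(alive,v0)
Op 2: N1 marks N2=dead -> (dead,v1)
Op 3: N0 marks N2=dead -> (dead,v1)
Op 4: N1 marks N2=alive -> (alive,v2)
Op 5: N3 marks N0=suspect -> (suspect,v1)
Op 6: gossip N3<->N0 -> N3.N0=(suspect,v1) N3.N1=(alive,v0) N3.N2=(dead,v1) N3.N3=(alive,v0) | N0.N0=(suspect,v1) N0.N1=(alive,v0) N0.N2=(dead,v1) N0.N3=(alive,v0)

Answer: N0=suspect,1 N1=alive,0 N2=dead,1 N3=alive,0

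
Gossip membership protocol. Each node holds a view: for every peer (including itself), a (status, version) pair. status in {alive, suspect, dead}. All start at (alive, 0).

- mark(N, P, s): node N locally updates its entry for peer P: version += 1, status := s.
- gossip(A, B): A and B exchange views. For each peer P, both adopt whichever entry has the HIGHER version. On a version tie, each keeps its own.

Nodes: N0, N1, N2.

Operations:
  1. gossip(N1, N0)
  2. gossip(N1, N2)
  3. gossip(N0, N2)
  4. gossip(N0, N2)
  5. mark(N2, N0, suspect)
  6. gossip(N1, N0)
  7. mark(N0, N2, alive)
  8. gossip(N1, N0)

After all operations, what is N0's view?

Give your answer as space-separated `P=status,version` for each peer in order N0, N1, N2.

Op 1: gossip N1<->N0 -> N1.N0=(alive,v0) N1.N1=(alive,v0) N1.N2=(alive,v0) | N0.N0=(alive,v0) N0.N1=(alive,v0) N0.N2=(alive,v0)
Op 2: gossip N1<->N2 -> N1.N0=(alive,v0) N1.N1=(alive,v0) N1.N2=(alive,v0) | N2.N0=(alive,v0) N2.N1=(alive,v0) N2.N2=(alive,v0)
Op 3: gossip N0<->N2 -> N0.N0=(alive,v0) N0.N1=(alive,v0) N0.N2=(alive,v0) | N2.N0=(alive,v0) N2.N1=(alive,v0) N2.N2=(alive,v0)
Op 4: gossip N0<->N2 -> N0.N0=(alive,v0) N0.N1=(alive,v0) N0.N2=(alive,v0) | N2.N0=(alive,v0) N2.N1=(alive,v0) N2.N2=(alive,v0)
Op 5: N2 marks N0=suspect -> (suspect,v1)
Op 6: gossip N1<->N0 -> N1.N0=(alive,v0) N1.N1=(alive,v0) N1.N2=(alive,v0) | N0.N0=(alive,v0) N0.N1=(alive,v0) N0.N2=(alive,v0)
Op 7: N0 marks N2=alive -> (alive,v1)
Op 8: gossip N1<->N0 -> N1.N0=(alive,v0) N1.N1=(alive,v0) N1.N2=(alive,v1) | N0.N0=(alive,v0) N0.N1=(alive,v0) N0.N2=(alive,v1)

Answer: N0=alive,0 N1=alive,0 N2=alive,1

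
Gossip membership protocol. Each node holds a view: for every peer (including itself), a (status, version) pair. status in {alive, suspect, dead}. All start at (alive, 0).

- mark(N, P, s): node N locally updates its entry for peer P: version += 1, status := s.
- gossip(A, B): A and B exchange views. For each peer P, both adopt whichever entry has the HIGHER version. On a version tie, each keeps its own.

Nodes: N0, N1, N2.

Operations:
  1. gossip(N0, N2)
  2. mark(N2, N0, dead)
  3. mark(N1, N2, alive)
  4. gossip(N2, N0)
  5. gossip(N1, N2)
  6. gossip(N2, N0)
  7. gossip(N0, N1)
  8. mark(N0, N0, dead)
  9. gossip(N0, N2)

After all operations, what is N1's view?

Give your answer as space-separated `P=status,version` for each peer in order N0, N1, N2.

Op 1: gossip N0<->N2 -> N0.N0=(alive,v0) N0.N1=(alive,v0) N0.N2=(alive,v0) | N2.N0=(alive,v0) N2.N1=(alive,v0) N2.N2=(alive,v0)
Op 2: N2 marks N0=dead -> (dead,v1)
Op 3: N1 marks N2=alive -> (alive,v1)
Op 4: gossip N2<->N0 -> N2.N0=(dead,v1) N2.N1=(alive,v0) N2.N2=(alive,v0) | N0.N0=(dead,v1) N0.N1=(alive,v0) N0.N2=(alive,v0)
Op 5: gossip N1<->N2 -> N1.N0=(dead,v1) N1.N1=(alive,v0) N1.N2=(alive,v1) | N2.N0=(dead,v1) N2.N1=(alive,v0) N2.N2=(alive,v1)
Op 6: gossip N2<->N0 -> N2.N0=(dead,v1) N2.N1=(alive,v0) N2.N2=(alive,v1) | N0.N0=(dead,v1) N0.N1=(alive,v0) N0.N2=(alive,v1)
Op 7: gossip N0<->N1 -> N0.N0=(dead,v1) N0.N1=(alive,v0) N0.N2=(alive,v1) | N1.N0=(dead,v1) N1.N1=(alive,v0) N1.N2=(alive,v1)
Op 8: N0 marks N0=dead -> (dead,v2)
Op 9: gossip N0<->N2 -> N0.N0=(dead,v2) N0.N1=(alive,v0) N0.N2=(alive,v1) | N2.N0=(dead,v2) N2.N1=(alive,v0) N2.N2=(alive,v1)

Answer: N0=dead,1 N1=alive,0 N2=alive,1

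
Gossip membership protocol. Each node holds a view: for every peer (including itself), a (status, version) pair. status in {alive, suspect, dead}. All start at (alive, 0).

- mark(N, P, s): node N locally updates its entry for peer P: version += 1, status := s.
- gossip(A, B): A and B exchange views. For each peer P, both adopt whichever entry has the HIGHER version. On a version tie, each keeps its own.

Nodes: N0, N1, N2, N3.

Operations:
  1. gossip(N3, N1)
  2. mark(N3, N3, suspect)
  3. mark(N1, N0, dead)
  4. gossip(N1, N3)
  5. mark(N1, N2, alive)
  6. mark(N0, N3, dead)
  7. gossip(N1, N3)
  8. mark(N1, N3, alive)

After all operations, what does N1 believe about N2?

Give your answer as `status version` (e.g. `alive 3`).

Answer: alive 1

Derivation:
Op 1: gossip N3<->N1 -> N3.N0=(alive,v0) N3.N1=(alive,v0) N3.N2=(alive,v0) N3.N3=(alive,v0) | N1.N0=(alive,v0) N1.N1=(alive,v0) N1.N2=(alive,v0) N1.N3=(alive,v0)
Op 2: N3 marks N3=suspect -> (suspect,v1)
Op 3: N1 marks N0=dead -> (dead,v1)
Op 4: gossip N1<->N3 -> N1.N0=(dead,v1) N1.N1=(alive,v0) N1.N2=(alive,v0) N1.N3=(suspect,v1) | N3.N0=(dead,v1) N3.N1=(alive,v0) N3.N2=(alive,v0) N3.N3=(suspect,v1)
Op 5: N1 marks N2=alive -> (alive,v1)
Op 6: N0 marks N3=dead -> (dead,v1)
Op 7: gossip N1<->N3 -> N1.N0=(dead,v1) N1.N1=(alive,v0) N1.N2=(alive,v1) N1.N3=(suspect,v1) | N3.N0=(dead,v1) N3.N1=(alive,v0) N3.N2=(alive,v1) N3.N3=(suspect,v1)
Op 8: N1 marks N3=alive -> (alive,v2)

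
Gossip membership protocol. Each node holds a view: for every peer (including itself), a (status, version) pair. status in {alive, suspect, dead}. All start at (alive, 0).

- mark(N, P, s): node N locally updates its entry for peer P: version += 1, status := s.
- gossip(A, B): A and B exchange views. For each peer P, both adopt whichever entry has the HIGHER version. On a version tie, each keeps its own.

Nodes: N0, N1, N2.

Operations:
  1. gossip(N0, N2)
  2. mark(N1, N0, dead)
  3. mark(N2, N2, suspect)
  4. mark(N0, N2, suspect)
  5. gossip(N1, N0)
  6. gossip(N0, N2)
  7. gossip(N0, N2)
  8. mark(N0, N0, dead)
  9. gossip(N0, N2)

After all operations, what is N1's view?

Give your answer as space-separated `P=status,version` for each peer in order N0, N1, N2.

Op 1: gossip N0<->N2 -> N0.N0=(alive,v0) N0.N1=(alive,v0) N0.N2=(alive,v0) | N2.N0=(alive,v0) N2.N1=(alive,v0) N2.N2=(alive,v0)
Op 2: N1 marks N0=dead -> (dead,v1)
Op 3: N2 marks N2=suspect -> (suspect,v1)
Op 4: N0 marks N2=suspect -> (suspect,v1)
Op 5: gossip N1<->N0 -> N1.N0=(dead,v1) N1.N1=(alive,v0) N1.N2=(suspect,v1) | N0.N0=(dead,v1) N0.N1=(alive,v0) N0.N2=(suspect,v1)
Op 6: gossip N0<->N2 -> N0.N0=(dead,v1) N0.N1=(alive,v0) N0.N2=(suspect,v1) | N2.N0=(dead,v1) N2.N1=(alive,v0) N2.N2=(suspect,v1)
Op 7: gossip N0<->N2 -> N0.N0=(dead,v1) N0.N1=(alive,v0) N0.N2=(suspect,v1) | N2.N0=(dead,v1) N2.N1=(alive,v0) N2.N2=(suspect,v1)
Op 8: N0 marks N0=dead -> (dead,v2)
Op 9: gossip N0<->N2 -> N0.N0=(dead,v2) N0.N1=(alive,v0) N0.N2=(suspect,v1) | N2.N0=(dead,v2) N2.N1=(alive,v0) N2.N2=(suspect,v1)

Answer: N0=dead,1 N1=alive,0 N2=suspect,1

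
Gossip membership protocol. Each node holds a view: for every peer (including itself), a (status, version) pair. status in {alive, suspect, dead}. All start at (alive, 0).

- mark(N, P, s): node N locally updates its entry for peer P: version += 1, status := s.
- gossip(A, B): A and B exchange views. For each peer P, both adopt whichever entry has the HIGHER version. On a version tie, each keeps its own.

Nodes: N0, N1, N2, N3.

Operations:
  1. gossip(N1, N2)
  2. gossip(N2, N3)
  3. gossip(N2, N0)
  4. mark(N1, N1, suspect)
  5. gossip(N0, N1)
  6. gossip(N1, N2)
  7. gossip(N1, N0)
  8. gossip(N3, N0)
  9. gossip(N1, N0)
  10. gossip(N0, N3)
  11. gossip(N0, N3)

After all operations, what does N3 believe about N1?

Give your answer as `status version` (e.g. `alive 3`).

Op 1: gossip N1<->N2 -> N1.N0=(alive,v0) N1.N1=(alive,v0) N1.N2=(alive,v0) N1.N3=(alive,v0) | N2.N0=(alive,v0) N2.N1=(alive,v0) N2.N2=(alive,v0) N2.N3=(alive,v0)
Op 2: gossip N2<->N3 -> N2.N0=(alive,v0) N2.N1=(alive,v0) N2.N2=(alive,v0) N2.N3=(alive,v0) | N3.N0=(alive,v0) N3.N1=(alive,v0) N3.N2=(alive,v0) N3.N3=(alive,v0)
Op 3: gossip N2<->N0 -> N2.N0=(alive,v0) N2.N1=(alive,v0) N2.N2=(alive,v0) N2.N3=(alive,v0) | N0.N0=(alive,v0) N0.N1=(alive,v0) N0.N2=(alive,v0) N0.N3=(alive,v0)
Op 4: N1 marks N1=suspect -> (suspect,v1)
Op 5: gossip N0<->N1 -> N0.N0=(alive,v0) N0.N1=(suspect,v1) N0.N2=(alive,v0) N0.N3=(alive,v0) | N1.N0=(alive,v0) N1.N1=(suspect,v1) N1.N2=(alive,v0) N1.N3=(alive,v0)
Op 6: gossip N1<->N2 -> N1.N0=(alive,v0) N1.N1=(suspect,v1) N1.N2=(alive,v0) N1.N3=(alive,v0) | N2.N0=(alive,v0) N2.N1=(suspect,v1) N2.N2=(alive,v0) N2.N3=(alive,v0)
Op 7: gossip N1<->N0 -> N1.N0=(alive,v0) N1.N1=(suspect,v1) N1.N2=(alive,v0) N1.N3=(alive,v0) | N0.N0=(alive,v0) N0.N1=(suspect,v1) N0.N2=(alive,v0) N0.N3=(alive,v0)
Op 8: gossip N3<->N0 -> N3.N0=(alive,v0) N3.N1=(suspect,v1) N3.N2=(alive,v0) N3.N3=(alive,v0) | N0.N0=(alive,v0) N0.N1=(suspect,v1) N0.N2=(alive,v0) N0.N3=(alive,v0)
Op 9: gossip N1<->N0 -> N1.N0=(alive,v0) N1.N1=(suspect,v1) N1.N2=(alive,v0) N1.N3=(alive,v0) | N0.N0=(alive,v0) N0.N1=(suspect,v1) N0.N2=(alive,v0) N0.N3=(alive,v0)
Op 10: gossip N0<->N3 -> N0.N0=(alive,v0) N0.N1=(suspect,v1) N0.N2=(alive,v0) N0.N3=(alive,v0) | N3.N0=(alive,v0) N3.N1=(suspect,v1) N3.N2=(alive,v0) N3.N3=(alive,v0)
Op 11: gossip N0<->N3 -> N0.N0=(alive,v0) N0.N1=(suspect,v1) N0.N2=(alive,v0) N0.N3=(alive,v0) | N3.N0=(alive,v0) N3.N1=(suspect,v1) N3.N2=(alive,v0) N3.N3=(alive,v0)

Answer: suspect 1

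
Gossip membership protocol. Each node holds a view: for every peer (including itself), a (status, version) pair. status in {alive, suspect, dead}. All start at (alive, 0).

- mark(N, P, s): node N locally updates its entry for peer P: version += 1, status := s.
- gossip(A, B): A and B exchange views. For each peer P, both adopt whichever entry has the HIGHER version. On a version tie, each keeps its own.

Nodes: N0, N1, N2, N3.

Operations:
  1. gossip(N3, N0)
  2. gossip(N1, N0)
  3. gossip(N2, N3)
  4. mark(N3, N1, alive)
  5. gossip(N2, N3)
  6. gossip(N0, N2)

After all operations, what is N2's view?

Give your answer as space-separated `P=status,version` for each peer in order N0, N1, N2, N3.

Answer: N0=alive,0 N1=alive,1 N2=alive,0 N3=alive,0

Derivation:
Op 1: gossip N3<->N0 -> N3.N0=(alive,v0) N3.N1=(alive,v0) N3.N2=(alive,v0) N3.N3=(alive,v0) | N0.N0=(alive,v0) N0.N1=(alive,v0) N0.N2=(alive,v0) N0.N3=(alive,v0)
Op 2: gossip N1<->N0 -> N1.N0=(alive,v0) N1.N1=(alive,v0) N1.N2=(alive,v0) N1.N3=(alive,v0) | N0.N0=(alive,v0) N0.N1=(alive,v0) N0.N2=(alive,v0) N0.N3=(alive,v0)
Op 3: gossip N2<->N3 -> N2.N0=(alive,v0) N2.N1=(alive,v0) N2.N2=(alive,v0) N2.N3=(alive,v0) | N3.N0=(alive,v0) N3.N1=(alive,v0) N3.N2=(alive,v0) N3.N3=(alive,v0)
Op 4: N3 marks N1=alive -> (alive,v1)
Op 5: gossip N2<->N3 -> N2.N0=(alive,v0) N2.N1=(alive,v1) N2.N2=(alive,v0) N2.N3=(alive,v0) | N3.N0=(alive,v0) N3.N1=(alive,v1) N3.N2=(alive,v0) N3.N3=(alive,v0)
Op 6: gossip N0<->N2 -> N0.N0=(alive,v0) N0.N1=(alive,v1) N0.N2=(alive,v0) N0.N3=(alive,v0) | N2.N0=(alive,v0) N2.N1=(alive,v1) N2.N2=(alive,v0) N2.N3=(alive,v0)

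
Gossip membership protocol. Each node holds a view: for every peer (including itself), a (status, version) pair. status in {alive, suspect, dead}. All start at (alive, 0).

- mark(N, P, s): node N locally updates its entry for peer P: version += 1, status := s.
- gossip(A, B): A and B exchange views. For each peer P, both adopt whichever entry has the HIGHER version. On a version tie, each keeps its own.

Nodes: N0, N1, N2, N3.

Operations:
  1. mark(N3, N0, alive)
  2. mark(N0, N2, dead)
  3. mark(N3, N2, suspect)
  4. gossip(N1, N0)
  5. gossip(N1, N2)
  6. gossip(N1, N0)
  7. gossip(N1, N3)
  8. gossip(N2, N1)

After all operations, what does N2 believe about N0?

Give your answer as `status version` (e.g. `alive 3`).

Op 1: N3 marks N0=alive -> (alive,v1)
Op 2: N0 marks N2=dead -> (dead,v1)
Op 3: N3 marks N2=suspect -> (suspect,v1)
Op 4: gossip N1<->N0 -> N1.N0=(alive,v0) N1.N1=(alive,v0) N1.N2=(dead,v1) N1.N3=(alive,v0) | N0.N0=(alive,v0) N0.N1=(alive,v0) N0.N2=(dead,v1) N0.N3=(alive,v0)
Op 5: gossip N1<->N2 -> N1.N0=(alive,v0) N1.N1=(alive,v0) N1.N2=(dead,v1) N1.N3=(alive,v0) | N2.N0=(alive,v0) N2.N1=(alive,v0) N2.N2=(dead,v1) N2.N3=(alive,v0)
Op 6: gossip N1<->N0 -> N1.N0=(alive,v0) N1.N1=(alive,v0) N1.N2=(dead,v1) N1.N3=(alive,v0) | N0.N0=(alive,v0) N0.N1=(alive,v0) N0.N2=(dead,v1) N0.N3=(alive,v0)
Op 7: gossip N1<->N3 -> N1.N0=(alive,v1) N1.N1=(alive,v0) N1.N2=(dead,v1) N1.N3=(alive,v0) | N3.N0=(alive,v1) N3.N1=(alive,v0) N3.N2=(suspect,v1) N3.N3=(alive,v0)
Op 8: gossip N2<->N1 -> N2.N0=(alive,v1) N2.N1=(alive,v0) N2.N2=(dead,v1) N2.N3=(alive,v0) | N1.N0=(alive,v1) N1.N1=(alive,v0) N1.N2=(dead,v1) N1.N3=(alive,v0)

Answer: alive 1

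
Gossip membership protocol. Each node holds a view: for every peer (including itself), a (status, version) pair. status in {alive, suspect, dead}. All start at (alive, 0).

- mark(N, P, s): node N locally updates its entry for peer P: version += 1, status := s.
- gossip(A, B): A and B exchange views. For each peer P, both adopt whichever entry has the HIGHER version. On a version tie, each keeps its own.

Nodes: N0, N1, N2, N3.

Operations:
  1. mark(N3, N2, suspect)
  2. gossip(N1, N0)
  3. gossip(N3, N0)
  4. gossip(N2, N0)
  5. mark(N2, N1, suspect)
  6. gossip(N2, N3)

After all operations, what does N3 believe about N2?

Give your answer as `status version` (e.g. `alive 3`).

Op 1: N3 marks N2=suspect -> (suspect,v1)
Op 2: gossip N1<->N0 -> N1.N0=(alive,v0) N1.N1=(alive,v0) N1.N2=(alive,v0) N1.N3=(alive,v0) | N0.N0=(alive,v0) N0.N1=(alive,v0) N0.N2=(alive,v0) N0.N3=(alive,v0)
Op 3: gossip N3<->N0 -> N3.N0=(alive,v0) N3.N1=(alive,v0) N3.N2=(suspect,v1) N3.N3=(alive,v0) | N0.N0=(alive,v0) N0.N1=(alive,v0) N0.N2=(suspect,v1) N0.N3=(alive,v0)
Op 4: gossip N2<->N0 -> N2.N0=(alive,v0) N2.N1=(alive,v0) N2.N2=(suspect,v1) N2.N3=(alive,v0) | N0.N0=(alive,v0) N0.N1=(alive,v0) N0.N2=(suspect,v1) N0.N3=(alive,v0)
Op 5: N2 marks N1=suspect -> (suspect,v1)
Op 6: gossip N2<->N3 -> N2.N0=(alive,v0) N2.N1=(suspect,v1) N2.N2=(suspect,v1) N2.N3=(alive,v0) | N3.N0=(alive,v0) N3.N1=(suspect,v1) N3.N2=(suspect,v1) N3.N3=(alive,v0)

Answer: suspect 1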